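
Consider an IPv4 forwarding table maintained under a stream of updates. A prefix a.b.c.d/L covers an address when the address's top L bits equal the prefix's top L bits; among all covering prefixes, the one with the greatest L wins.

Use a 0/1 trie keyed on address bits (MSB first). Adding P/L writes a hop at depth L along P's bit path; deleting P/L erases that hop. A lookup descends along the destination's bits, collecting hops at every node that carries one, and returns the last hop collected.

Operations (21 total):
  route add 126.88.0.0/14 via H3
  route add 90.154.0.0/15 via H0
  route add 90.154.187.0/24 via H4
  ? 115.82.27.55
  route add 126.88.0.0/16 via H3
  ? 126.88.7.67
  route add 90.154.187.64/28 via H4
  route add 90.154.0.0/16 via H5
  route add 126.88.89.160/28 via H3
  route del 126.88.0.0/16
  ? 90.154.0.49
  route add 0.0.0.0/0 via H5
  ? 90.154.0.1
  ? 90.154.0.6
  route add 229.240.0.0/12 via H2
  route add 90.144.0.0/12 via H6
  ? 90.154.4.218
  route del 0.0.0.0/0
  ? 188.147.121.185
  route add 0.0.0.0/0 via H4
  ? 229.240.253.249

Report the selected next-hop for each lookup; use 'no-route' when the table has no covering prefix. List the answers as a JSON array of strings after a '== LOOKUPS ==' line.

Process each operation:
  + 126.88.0.0/14 (H3) depth=14
  + 90.154.0.0/15 (H0) depth=15
  + 90.154.187.0/24 (H4) depth=24
  Q 115.82.27.55: descend 0111 ; hops seen [∅] ; pick no-route
  + 126.88.0.0/16 (H3) depth=16
  Q 126.88.7.67: descend 0111111001011000 ; hops seen [H3,H3] ; pick H3
  + 90.154.187.64/28 (H4) depth=28
  + 90.154.0.0/16 (H5) depth=16
  + 126.88.89.160/28 (H3) depth=28
  del 126.88.0.0/16 (clear depth 16)
  Q 90.154.0.49: descend 0101101010011010 ; hops seen [H0,H5] ; pick H5
  + 0.0.0.0/0 (H5) depth=0
  Q 90.154.0.1: descend 0101101010011010 ; hops seen [H5,H0,H5] ; pick H5
  Q 90.154.0.6: descend 0101101010011010 ; hops seen [H5,H0,H5] ; pick H5
  + 229.240.0.0/12 (H2) depth=12
  + 90.144.0.0/12 (H6) depth=12
  Q 90.154.4.218: descend 0101101010011010 ; hops seen [H5,H6,H0,H5] ; pick H5
  del 0.0.0.0/0 (clear depth 0)
  Q 188.147.121.185: descend 1 ; hops seen [∅] ; pick no-route
  + 0.0.0.0/0 (H4) depth=0
  Q 229.240.253.249: descend 111001011111 ; hops seen [H4,H2] ; pick H2

== LOOKUPS ==
["no-route","H3","H5","H5","H5","H5","no-route","H2"]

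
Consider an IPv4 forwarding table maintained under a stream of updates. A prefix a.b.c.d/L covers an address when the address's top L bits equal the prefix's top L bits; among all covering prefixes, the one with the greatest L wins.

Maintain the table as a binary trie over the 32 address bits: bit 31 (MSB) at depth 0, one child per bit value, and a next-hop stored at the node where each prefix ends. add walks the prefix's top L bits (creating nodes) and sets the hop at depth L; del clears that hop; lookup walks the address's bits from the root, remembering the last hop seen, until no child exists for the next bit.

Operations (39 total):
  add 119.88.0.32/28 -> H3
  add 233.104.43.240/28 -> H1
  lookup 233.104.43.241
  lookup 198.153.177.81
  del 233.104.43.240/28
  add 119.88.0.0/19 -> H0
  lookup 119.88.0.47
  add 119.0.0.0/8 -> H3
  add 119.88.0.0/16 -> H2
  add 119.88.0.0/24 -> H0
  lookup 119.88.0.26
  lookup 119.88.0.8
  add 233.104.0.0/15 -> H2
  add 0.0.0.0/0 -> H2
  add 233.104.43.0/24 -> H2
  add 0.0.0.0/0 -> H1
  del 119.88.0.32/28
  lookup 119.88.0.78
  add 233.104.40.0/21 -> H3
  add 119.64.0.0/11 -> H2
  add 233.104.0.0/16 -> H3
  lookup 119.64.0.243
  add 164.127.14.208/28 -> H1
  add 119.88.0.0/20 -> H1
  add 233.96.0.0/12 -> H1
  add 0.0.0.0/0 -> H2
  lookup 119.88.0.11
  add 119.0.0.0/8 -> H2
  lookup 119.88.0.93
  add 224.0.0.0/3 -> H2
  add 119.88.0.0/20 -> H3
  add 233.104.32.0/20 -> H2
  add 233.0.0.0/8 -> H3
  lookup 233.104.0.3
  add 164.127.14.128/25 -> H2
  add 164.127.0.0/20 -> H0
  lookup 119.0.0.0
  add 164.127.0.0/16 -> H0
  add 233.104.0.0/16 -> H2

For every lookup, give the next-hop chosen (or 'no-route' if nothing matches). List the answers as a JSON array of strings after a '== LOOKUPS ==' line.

Trace:
  + 119.88.0.32/28 (H3) depth=28
  + 233.104.43.240/28 (H1) depth=28
  Q 233.104.43.241: descend 1110100101101000001010111111 ; hops seen [H1] ; pick H1
  Q 198.153.177.81: descend 11 ; hops seen [∅] ; pick no-route
  - 233.104.43.240/28 clear@28
  + 119.88.0.0/19 (H0) depth=19
  Q 119.88.0.47: descend 0111011101011000000000000010 ; hops seen [H0,H3] ; pick H3
  + 119.0.0.0/8 (H3) depth=8
  + 119.88.0.0/16 (H2) depth=16
  + 119.88.0.0/24 (H0) depth=24
  Q 119.88.0.26: descend 01110111010110000000000000 ; hops seen [H3,H2,H0,H0] ; pick H0
  Q 119.88.0.8: descend 01110111010110000000000000 ; hops seen [H3,H2,H0,H0] ; pick H0
  + 233.104.0.0/15 (H2) depth=15
  + 0.0.0.0/0 (H2) depth=0
  + 233.104.43.0/24 (H2) depth=24
  + 0.0.0.0/0 (H1) depth=0
  - 119.88.0.32/28 clear@28
  Q 119.88.0.78: descend 0111011101011000000000000 ; hops seen [H1,H3,H2,H0,H0] ; pick H0
  + 233.104.40.0/21 (H3) depth=21
  + 119.64.0.0/11 (H2) depth=11
  + 233.104.0.0/16 (H3) depth=16
  Q 119.64.0.243: descend 01110111010 ; hops seen [H1,H3,H2] ; pick H2
  + 164.127.14.208/28 (H1) depth=28
  + 119.88.0.0/20 (H1) depth=20
  + 233.96.0.0/12 (H1) depth=12
  + 0.0.0.0/0 (H2) depth=0
  Q 119.88.0.11: descend 01110111010110000000000000 ; hops seen [H2,H3,H2,H2,H0,H1,H0] ; pick H0
  + 119.0.0.0/8 (H2) depth=8
  Q 119.88.0.93: descend 0111011101011000000000000 ; hops seen [H2,H2,H2,H2,H0,H1,H0] ; pick H0
  + 224.0.0.0/3 (H2) depth=3
  + 119.88.0.0/20 (H3) depth=20
  + 233.104.32.0/20 (H2) depth=20
  + 233.0.0.0/8 (H3) depth=8
  Q 233.104.0.3: descend 111010010110100000 ; hops seen [H2,H2,H3,H1,H2,H3] ; pick H3
  + 164.127.14.128/25 (H2) depth=25
  + 164.127.0.0/20 (H0) depth=20
  Q 119.0.0.0: descend 011101110 ; hops seen [H2,H2] ; pick H2
  + 164.127.0.0/16 (H0) depth=16
  + 233.104.0.0/16 (H2) depth=16

== LOOKUPS ==
["H1","no-route","H3","H0","H0","H0","H2","H0","H0","H3","H2"]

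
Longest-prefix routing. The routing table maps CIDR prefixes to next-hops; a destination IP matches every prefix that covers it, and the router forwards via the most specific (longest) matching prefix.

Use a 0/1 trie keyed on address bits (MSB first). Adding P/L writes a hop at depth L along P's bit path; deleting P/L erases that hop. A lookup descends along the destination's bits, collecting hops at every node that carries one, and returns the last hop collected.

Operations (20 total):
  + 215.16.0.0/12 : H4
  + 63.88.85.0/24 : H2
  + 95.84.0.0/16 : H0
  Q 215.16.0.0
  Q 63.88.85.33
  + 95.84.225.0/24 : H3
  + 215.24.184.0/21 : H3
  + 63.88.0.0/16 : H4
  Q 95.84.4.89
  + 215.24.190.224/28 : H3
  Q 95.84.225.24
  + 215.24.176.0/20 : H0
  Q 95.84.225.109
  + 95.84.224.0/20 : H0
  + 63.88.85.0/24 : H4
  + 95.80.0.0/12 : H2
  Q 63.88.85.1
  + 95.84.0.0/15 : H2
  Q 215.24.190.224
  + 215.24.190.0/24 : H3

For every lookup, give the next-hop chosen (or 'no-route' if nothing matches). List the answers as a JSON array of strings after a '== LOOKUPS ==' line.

Process each operation:
  add 215.16.0.0/12 -> H4 at depth 12
  add 63.88.85.0/24 -> H2 at depth 24
  add 95.84.0.0/16 -> H0 at depth 16
  lookup 215.16.0.0: bits 110101110001 walk d0:-→d1:-→d2:-→d3:-→d4:-→d5:-→d6:-→d7:-→d8:-→d9:-→d10:-→d11:-→d12:H4 -> H4
  lookup 63.88.85.33: bits 001111110101100001010101 walk d0:-→d1:-→d2:-→d3:-→d4:-→d5:-→d6:-→d7:-→d8:-→d9:-→d10:-→d11:-→d12:-→d13:-→d14:-→d15:-→d16:-→d17:-→d18:-→d19:-→d20:-→d21:-→d22:-→d23:-→d24:H2 -> H2
  add 95.84.225.0/24 -> H3 at depth 24
  add 215.24.184.0/21 -> H3 at depth 21
  add 63.88.0.0/16 -> H4 at depth 16
  lookup 95.84.4.89: bits 0101111101010100 walk d0:-→d1:-→d2:-→d3:-→d4:-→d5:-→d6:-→d7:-→d8:-→d9:-→d10:-→d11:-→d12:-→d13:-→d14:-→d15:-→d16:H0 -> H0
  add 215.24.190.224/28 -> H3 at depth 28
  lookup 95.84.225.24: bits 010111110101010011100001 walk d0:-→d1:-→d2:-→d3:-→d4:-→d5:-→d6:-→d7:-→d8:-→d9:-→d10:-→d11:-→d12:-→d13:-→d14:-→d15:-→d16:H0→d17:-→d18:-→d19:-→d20:-→d21:-→d22:-→d23:-→d24:H3 -> H3
  add 215.24.176.0/20 -> H0 at depth 20
  lookup 95.84.225.109: bits 010111110101010011100001 walk d0:-→d1:-→d2:-→d3:-→d4:-→d5:-→d6:-→d7:-→d8:-→d9:-→d10:-→d11:-→d12:-→d13:-→d14:-→d15:-→d16:H0→d17:-→d18:-→d19:-→d20:-→d21:-→d22:-→d23:-→d24:H3 -> H3
  add 95.84.224.0/20 -> H0 at depth 20
  add 63.88.85.0/24 -> H4 at depth 24
  add 95.80.0.0/12 -> H2 at depth 12
  lookup 63.88.85.1: bits 001111110101100001010101 walk d0:-→d1:-→d2:-→d3:-→d4:-→d5:-→d6:-→d7:-→d8:-→d9:-→d10:-→d11:-→d12:-→d13:-→d14:-→d15:-→d16:H4→d17:-→d18:-→d19:-→d20:-→d21:-→d22:-→d23:-→d24:H4 -> H4
  add 95.84.0.0/15 -> H2 at depth 15
  lookup 215.24.190.224: bits 1101011100011000101111101110 walk d0:-→d1:-→d2:-→d3:-→d4:-→d5:-→d6:-→d7:-→d8:-→d9:-→d10:-→d11:-→d12:H4→d13:-→d14:-→d15:-→d16:-→d17:-→d18:-→d19:-→d20:H0→d21:H3→d22:-→d23:-→d24:-→d25:-→d26:-→d27:-→d28:H3 -> H3
  add 215.24.190.0/24 -> H3 at depth 24

== LOOKUPS ==
["H4","H2","H0","H3","H3","H4","H3"]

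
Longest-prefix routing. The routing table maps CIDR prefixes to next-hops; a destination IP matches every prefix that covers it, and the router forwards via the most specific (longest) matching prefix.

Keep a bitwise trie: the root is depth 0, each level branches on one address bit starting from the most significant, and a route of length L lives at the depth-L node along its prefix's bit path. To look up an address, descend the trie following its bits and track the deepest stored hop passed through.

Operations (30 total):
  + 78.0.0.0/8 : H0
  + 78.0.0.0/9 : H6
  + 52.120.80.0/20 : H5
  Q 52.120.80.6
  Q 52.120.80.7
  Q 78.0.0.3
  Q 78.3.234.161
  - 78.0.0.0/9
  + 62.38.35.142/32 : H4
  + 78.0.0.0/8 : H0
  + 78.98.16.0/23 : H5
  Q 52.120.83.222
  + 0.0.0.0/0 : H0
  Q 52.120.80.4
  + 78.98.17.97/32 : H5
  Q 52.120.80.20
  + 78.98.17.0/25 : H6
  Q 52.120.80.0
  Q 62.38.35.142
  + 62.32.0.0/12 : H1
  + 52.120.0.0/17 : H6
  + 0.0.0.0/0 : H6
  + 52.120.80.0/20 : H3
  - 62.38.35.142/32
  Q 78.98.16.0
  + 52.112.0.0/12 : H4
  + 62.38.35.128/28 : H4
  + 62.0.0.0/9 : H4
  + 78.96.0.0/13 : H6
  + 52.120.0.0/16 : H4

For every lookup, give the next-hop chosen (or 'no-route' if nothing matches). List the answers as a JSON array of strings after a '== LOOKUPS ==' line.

Trace:
  add 78.0.0.0/8 -> H0 at depth 8
  add 78.0.0.0/9 -> H6 at depth 9
  add 52.120.80.0/20 -> H5 at depth 20
  Q 52.120.80.6: descend 00110100011110000101 ; hops seen [H5] ; pick H5
  Q 52.120.80.7: descend 00110100011110000101 ; hops seen [H5] ; pick H5
  Q 78.0.0.3: descend 010011100 ; hops seen [H0,H6] ; pick H6
  Q 78.3.234.161: descend 010011100 ; hops seen [H0,H6] ; pick H6
  - 78.0.0.0/9 clear@9
  add 62.38.35.142/32 -> H4 at depth 32
  add 78.0.0.0/8 -> H0 at depth 8
  add 78.98.16.0/23 -> H5 at depth 23
  Q 52.120.83.222: descend 00110100011110000101 ; hops seen [H5] ; pick H5
  add 0.0.0.0/0 -> H0 at depth 0
  Q 52.120.80.4: descend 00110100011110000101 ; hops seen [H0,H5] ; pick H5
  add 78.98.17.97/32 -> H5 at depth 32
  Q 52.120.80.20: descend 00110100011110000101 ; hops seen [H0,H5] ; pick H5
  add 78.98.17.0/25 -> H6 at depth 25
  Q 52.120.80.0: descend 00110100011110000101 ; hops seen [H0,H5] ; pick H5
  Q 62.38.35.142: descend 00111110001001100010001110001110 ; hops seen [H0,H4] ; pick H4
  add 62.32.0.0/12 -> H1 at depth 12
  add 52.120.0.0/17 -> H6 at depth 17
  add 0.0.0.0/0 -> H6 at depth 0
  add 52.120.80.0/20 -> H3 at depth 20
  - 62.38.35.142/32 clear@32
  Q 78.98.16.0: descend 01001110011000100001000 ; hops seen [H6,H0,H5] ; pick H5
  add 52.112.0.0/12 -> H4 at depth 12
  add 62.38.35.128/28 -> H4 at depth 28
  add 62.0.0.0/9 -> H4 at depth 9
  add 78.96.0.0/13 -> H6 at depth 13
  add 52.120.0.0/16 -> H4 at depth 16

== LOOKUPS ==
["H5","H5","H6","H6","H5","H5","H5","H5","H4","H5"]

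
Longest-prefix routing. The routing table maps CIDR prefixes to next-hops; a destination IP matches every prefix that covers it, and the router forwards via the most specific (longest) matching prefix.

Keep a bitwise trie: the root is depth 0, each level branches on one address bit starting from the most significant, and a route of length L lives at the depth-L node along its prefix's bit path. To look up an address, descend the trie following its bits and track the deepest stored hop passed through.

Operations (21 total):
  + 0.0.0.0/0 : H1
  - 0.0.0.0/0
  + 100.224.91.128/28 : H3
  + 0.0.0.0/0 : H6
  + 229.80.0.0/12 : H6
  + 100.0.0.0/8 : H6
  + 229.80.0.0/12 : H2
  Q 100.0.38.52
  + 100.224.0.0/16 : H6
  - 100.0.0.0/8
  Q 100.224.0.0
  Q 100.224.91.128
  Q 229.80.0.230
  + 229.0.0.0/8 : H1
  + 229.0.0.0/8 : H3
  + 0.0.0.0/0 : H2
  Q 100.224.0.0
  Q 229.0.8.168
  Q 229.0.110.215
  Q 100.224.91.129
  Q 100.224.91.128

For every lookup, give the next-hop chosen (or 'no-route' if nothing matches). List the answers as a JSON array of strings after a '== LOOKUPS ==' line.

Process each operation:
  + 0.0.0.0/0 (H1) depth=0
  del 0.0.0.0/0 (clear depth 0)
  + 100.224.91.128/28 (H3) depth=28
  + 0.0.0.0/0 (H6) depth=0
  + 229.80.0.0/12 (H6) depth=12
  + 100.0.0.0/8 (H6) depth=8
  + 229.80.0.0/12 (H2) depth=12
  ? 100.0.38.52  path d0:H6→d1:-→d2:-→d3:-→d4:-→d5:-→d6:-→d7:-→d8:H6  best=H6
  + 100.224.0.0/16 (H6) depth=16
  del 100.0.0.0/8 (clear depth 8)
  ? 100.224.0.0  path d0:H6→d1:-→d2:-→d3:-→d4:-→d5:-→d6:-→d7:-→d8:-→d9:-→d10:-→d11:-→d12:-→d13:-→d14:-→d15:-→d16:H6→d17:-  best=H6
  ? 100.224.91.128  path d0:H6→d1:-→d2:-→d3:-→d4:-→d5:-→d6:-→d7:-→d8:-→d9:-→d10:-→d11:-→d12:-→d13:-→d14:-→d15:-→d16:H6→d17:-→d18:-→d19:-→d20:-→d21:-→d22:-→d23:-→d24:-→d25:-→d26:-→d27:-→d28:H3  best=H3
  ? 229.80.0.230  path d0:H6→d1:-→d2:-→d3:-→d4:-→d5:-→d6:-→d7:-→d8:-→d9:-→d10:-→d11:-→d12:H2  best=H2
  + 229.0.0.0/8 (H1) depth=8
  + 229.0.0.0/8 (H3) depth=8
  + 0.0.0.0/0 (H2) depth=0
  ? 100.224.0.0  path d0:H2→d1:-→d2:-→d3:-→d4:-→d5:-→d6:-→d7:-→d8:-→d9:-→d10:-→d11:-→d12:-→d13:-→d14:-→d15:-→d16:H6→d17:-  best=H6
  ? 229.0.8.168  path d0:H2→d1:-→d2:-→d3:-→d4:-→d5:-→d6:-→d7:-→d8:H3→d9:-  best=H3
  ? 229.0.110.215  path d0:H2→d1:-→d2:-→d3:-→d4:-→d5:-→d6:-→d7:-→d8:H3→d9:-  best=H3
  ? 100.224.91.129  path d0:H2→d1:-→d2:-→d3:-→d4:-→d5:-→d6:-→d7:-→d8:-→d9:-→d10:-→d11:-→d12:-→d13:-→d14:-→d15:-→d16:H6→d17:-→d18:-→d19:-→d20:-→d21:-→d22:-→d23:-→d24:-→d25:-→d26:-→d27:-→d28:H3  best=H3
  ? 100.224.91.128  path d0:H2→d1:-→d2:-→d3:-→d4:-→d5:-→d6:-→d7:-→d8:-→d9:-→d10:-→d11:-→d12:-→d13:-→d14:-→d15:-→d16:H6→d17:-→d18:-→d19:-→d20:-→d21:-→d22:-→d23:-→d24:-→d25:-→d26:-→d27:-→d28:H3  best=H3

== LOOKUPS ==
["H6","H6","H3","H2","H6","H3","H3","H3","H3"]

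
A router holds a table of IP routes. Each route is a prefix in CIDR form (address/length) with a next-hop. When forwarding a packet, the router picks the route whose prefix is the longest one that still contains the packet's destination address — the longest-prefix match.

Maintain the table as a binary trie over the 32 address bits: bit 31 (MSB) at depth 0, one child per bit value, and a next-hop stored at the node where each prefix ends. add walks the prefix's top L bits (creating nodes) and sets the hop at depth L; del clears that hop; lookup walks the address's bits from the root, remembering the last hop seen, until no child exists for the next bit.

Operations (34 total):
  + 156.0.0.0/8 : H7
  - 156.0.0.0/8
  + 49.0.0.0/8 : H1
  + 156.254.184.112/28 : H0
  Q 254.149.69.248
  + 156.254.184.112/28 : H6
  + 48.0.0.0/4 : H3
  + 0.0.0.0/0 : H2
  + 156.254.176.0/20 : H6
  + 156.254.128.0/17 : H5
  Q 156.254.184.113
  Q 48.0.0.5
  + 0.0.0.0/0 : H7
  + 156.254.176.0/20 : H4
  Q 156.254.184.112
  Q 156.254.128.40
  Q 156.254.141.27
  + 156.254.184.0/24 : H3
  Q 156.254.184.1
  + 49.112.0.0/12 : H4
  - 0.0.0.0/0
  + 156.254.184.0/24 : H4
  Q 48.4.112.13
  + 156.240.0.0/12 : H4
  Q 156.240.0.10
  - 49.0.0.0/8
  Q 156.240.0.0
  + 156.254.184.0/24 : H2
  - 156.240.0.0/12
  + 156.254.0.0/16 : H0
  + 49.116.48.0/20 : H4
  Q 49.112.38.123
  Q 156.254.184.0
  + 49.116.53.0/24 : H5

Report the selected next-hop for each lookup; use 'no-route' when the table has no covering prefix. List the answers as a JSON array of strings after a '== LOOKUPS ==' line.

Trace:
  add 156.0.0.0/8 -> H7 at depth 8
  - 156.0.0.0/8 clear@8
  add 49.0.0.0/8 -> H1 at depth 8
  add 156.254.184.112/28 -> H0 at depth 28
  lookup 254.149.69.248: bits 1 walk d0:-→d1:- -> no-route
  add 156.254.184.112/28 -> H6 at depth 28
  add 48.0.0.0/4 -> H3 at depth 4
  add 0.0.0.0/0 -> H2 at depth 0
  add 156.254.176.0/20 -> H6 at depth 20
  add 156.254.128.0/17 -> H5 at depth 17
  lookup 156.254.184.113: bits 1001110011111110101110000111 walk d0:H2→d1:-→d2:-→d3:-→d4:-→d5:-→d6:-→d7:-→d8:-→d9:-→d10:-→d11:-→d12:-→d13:-→d14:-→d15:-→d16:-→d17:H5→d18:-→d19:-→d20:H6→d21:-→d22:-→d23:-→d24:-→d25:-→d26:-→d27:-→d28:H6 -> H6
  lookup 48.0.0.5: bits 0011000 walk d0:H2→d1:-→d2:-→d3:-→d4:H3→d5:-→d6:-→d7:- -> H3
  add 0.0.0.0/0 -> H7 at depth 0
  add 156.254.176.0/20 -> H4 at depth 20
  lookup 156.254.184.112: bits 1001110011111110101110000111 walk d0:H7→d1:-→d2:-→d3:-→d4:-→d5:-→d6:-→d7:-→d8:-→d9:-→d10:-→d11:-→d12:-→d13:-→d14:-→d15:-→d16:-→d17:H5→d18:-→d19:-→d20:H4→d21:-→d22:-→d23:-→d24:-→d25:-→d26:-→d27:-→d28:H6 -> H6
  lookup 156.254.128.40: bits 100111001111111010 walk d0:H7→d1:-→d2:-→d3:-→d4:-→d5:-→d6:-→d7:-→d8:-→d9:-→d10:-→d11:-→d12:-→d13:-→d14:-→d15:-→d16:-→d17:H5→d18:- -> H5
  lookup 156.254.141.27: bits 100111001111111010 walk d0:H7→d1:-→d2:-→d3:-→d4:-→d5:-→d6:-→d7:-→d8:-→d9:-→d10:-→d11:-→d12:-→d13:-→d14:-→d15:-→d16:-→d17:H5→d18:- -> H5
  add 156.254.184.0/24 -> H3 at depth 24
  lookup 156.254.184.1: bits 1001110011111110101110000 walk d0:H7→d1:-→d2:-→d3:-→d4:-→d5:-→d6:-→d7:-→d8:-→d9:-→d10:-→d11:-→d12:-→d13:-→d14:-→d15:-→d16:-→d17:H5→d18:-→d19:-→d20:H4→d21:-→d22:-→d23:-→d24:H3→d25:- -> H3
  add 49.112.0.0/12 -> H4 at depth 12
  - 0.0.0.0/0 clear@0
  add 156.254.184.0/24 -> H4 at depth 24
  lookup 48.4.112.13: bits 0011000 walk d0:-→d1:-→d2:-→d3:-→d4:H3→d5:-→d6:-→d7:- -> H3
  add 156.240.0.0/12 -> H4 at depth 12
  lookup 156.240.0.10: bits 100111001111 walk d0:-→d1:-→d2:-→d3:-→d4:-→d5:-→d6:-→d7:-→d8:-→d9:-→d10:-→d11:-→d12:H4 -> H4
  - 49.0.0.0/8 clear@8
  lookup 156.240.0.0: bits 100111001111 walk d0:-→d1:-→d2:-→d3:-→d4:-→d5:-→d6:-→d7:-→d8:-→d9:-→d10:-→d11:-→d12:H4 -> H4
  add 156.254.184.0/24 -> H2 at depth 24
  - 156.240.0.0/12 clear@12
  add 156.254.0.0/16 -> H0 at depth 16
  add 49.116.48.0/20 -> H4 at depth 20
  lookup 49.112.38.123: bits 0011000101110 walk d0:-→d1:-→d2:-→d3:-→d4:H3→d5:-→d6:-→d7:-→d8:-→d9:-→d10:-→d11:-→d12:H4→d13:- -> H4
  lookup 156.254.184.0: bits 1001110011111110101110000 walk d0:-→d1:-→d2:-→d3:-→d4:-→d5:-→d6:-→d7:-→d8:-→d9:-→d10:-→d11:-→d12:-→d13:-→d14:-→d15:-→d16:H0→d17:H5→d18:-→d19:-→d20:H4→d21:-→d22:-→d23:-→d24:H2→d25:- -> H2
  add 49.116.53.0/24 -> H5 at depth 24

== LOOKUPS ==
["no-route","H6","H3","H6","H5","H5","H3","H3","H4","H4","H4","H2"]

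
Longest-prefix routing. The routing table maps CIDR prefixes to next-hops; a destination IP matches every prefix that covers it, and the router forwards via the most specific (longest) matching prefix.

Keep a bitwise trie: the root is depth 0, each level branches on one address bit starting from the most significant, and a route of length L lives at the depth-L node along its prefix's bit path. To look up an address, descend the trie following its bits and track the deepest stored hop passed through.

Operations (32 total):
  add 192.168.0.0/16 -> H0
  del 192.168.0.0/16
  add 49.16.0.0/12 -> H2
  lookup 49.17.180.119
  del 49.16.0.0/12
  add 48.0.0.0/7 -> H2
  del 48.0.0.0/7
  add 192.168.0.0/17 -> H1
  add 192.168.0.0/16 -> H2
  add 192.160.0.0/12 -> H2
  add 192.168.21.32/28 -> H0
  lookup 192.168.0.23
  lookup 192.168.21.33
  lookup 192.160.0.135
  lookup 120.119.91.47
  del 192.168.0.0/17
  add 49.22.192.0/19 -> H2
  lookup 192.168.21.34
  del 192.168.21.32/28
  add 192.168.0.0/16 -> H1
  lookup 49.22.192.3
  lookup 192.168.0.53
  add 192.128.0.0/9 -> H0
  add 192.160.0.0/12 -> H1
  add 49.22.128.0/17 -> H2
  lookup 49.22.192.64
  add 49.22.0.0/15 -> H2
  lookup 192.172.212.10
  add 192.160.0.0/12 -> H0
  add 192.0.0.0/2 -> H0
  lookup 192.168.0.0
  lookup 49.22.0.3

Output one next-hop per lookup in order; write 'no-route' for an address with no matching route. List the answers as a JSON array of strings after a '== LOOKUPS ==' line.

Apply in order:
  + 192.168.0.0/16 (H0) depth=16
  - 192.168.0.0/16 clear@16
  + 49.16.0.0/12 (H2) depth=12
  ? 49.17.180.119  path d0:-→d1:-→d2:-→d3:-→d4:-→d5:-→d6:-→d7:-→d8:-→d9:-→d10:-→d11:-→d12:H2  best=H2
  - 49.16.0.0/12 clear@12
  + 48.0.0.0/7 (H2) depth=7
  - 48.0.0.0/7 clear@7
  + 192.168.0.0/17 (H1) depth=17
  + 192.168.0.0/16 (H2) depth=16
  + 192.160.0.0/12 (H2) depth=12
  + 192.168.21.32/28 (H0) depth=28
  ? 192.168.0.23  path d0:-→d1:-→d2:-→d3:-→d4:-→d5:-→d6:-→d7:-→d8:-→d9:-→d10:-→d11:-→d12:H2→d13:-→d14:-→d15:-→d16:H2→d17:H1→d18:-→d19:-  best=H1
  ? 192.168.21.33  path d0:-→d1:-→d2:-→d3:-→d4:-→d5:-→d6:-→d7:-→d8:-→d9:-→d10:-→d11:-→d12:H2→d13:-→d14:-→d15:-→d16:H2→d17:H1→d18:-→d19:-→d20:-→d21:-→d22:-→d23:-→d24:-→d25:-→d26:-→d27:-→d28:H0  best=H0
  ? 192.160.0.135  path d0:-→d1:-→d2:-→d3:-→d4:-→d5:-→d6:-→d7:-→d8:-→d9:-→d10:-→d11:-→d12:H2  best=H2
  ? 120.119.91.47  path d0:-→d1:-  best=no-route
  - 192.168.0.0/17 clear@17
  + 49.22.192.0/19 (H2) depth=19
  ? 192.168.21.34  path d0:-→d1:-→d2:-→d3:-→d4:-→d5:-→d6:-→d7:-→d8:-→d9:-→d10:-→d11:-→d12:H2→d13:-→d14:-→d15:-→d16:H2→d17:-→d18:-→d19:-→d20:-→d21:-→d22:-→d23:-→d24:-→d25:-→d26:-→d27:-→d28:H0  best=H0
  - 192.168.21.32/28 clear@28
  + 192.168.0.0/16 (H1) depth=16
  ? 49.22.192.3  path d0:-→d1:-→d2:-→d3:-→d4:-→d5:-→d6:-→d7:-→d8:-→d9:-→d10:-→d11:-→d12:-→d13:-→d14:-→d15:-→d16:-→d17:-→d18:-→d19:H2  best=H2
  ? 192.168.0.53  path d0:-→d1:-→d2:-→d3:-→d4:-→d5:-→d6:-→d7:-→d8:-→d9:-→d10:-→d11:-→d12:H2→d13:-→d14:-→d15:-→d16:H1→d17:-→d18:-→d19:-  best=H1
  + 192.128.0.0/9 (H0) depth=9
  + 192.160.0.0/12 (H1) depth=12
  + 49.22.128.0/17 (H2) depth=17
  ? 49.22.192.64  path d0:-→d1:-→d2:-→d3:-→d4:-→d5:-→d6:-→d7:-→d8:-→d9:-→d10:-→d11:-→d12:-→d13:-→d14:-→d15:-→d16:-→d17:H2→d18:-→d19:H2  best=H2
  + 49.22.0.0/15 (H2) depth=15
  ? 192.172.212.10  path d0:-→d1:-→d2:-→d3:-→d4:-→d5:-→d6:-→d7:-→d8:-→d9:H0→d10:-→d11:-→d12:H1→d13:-  best=H1
  + 192.160.0.0/12 (H0) depth=12
  + 192.0.0.0/2 (H0) depth=2
  ? 192.168.0.0  path d0:-→d1:-→d2:H0→d3:-→d4:-→d5:-→d6:-→d7:-→d8:-→d9:H0→d10:-→d11:-→d12:H0→d13:-→d14:-→d15:-→d16:H1→d17:-→d18:-→d19:-  best=H1
  ? 49.22.0.3  path d0:-→d1:-→d2:-→d3:-→d4:-→d5:-→d6:-→d7:-→d8:-→d9:-→d10:-→d11:-→d12:-→d13:-→d14:-→d15:H2→d16:-  best=H2

== LOOKUPS ==
["H2","H1","H0","H2","no-route","H0","H2","H1","H2","H1","H1","H2"]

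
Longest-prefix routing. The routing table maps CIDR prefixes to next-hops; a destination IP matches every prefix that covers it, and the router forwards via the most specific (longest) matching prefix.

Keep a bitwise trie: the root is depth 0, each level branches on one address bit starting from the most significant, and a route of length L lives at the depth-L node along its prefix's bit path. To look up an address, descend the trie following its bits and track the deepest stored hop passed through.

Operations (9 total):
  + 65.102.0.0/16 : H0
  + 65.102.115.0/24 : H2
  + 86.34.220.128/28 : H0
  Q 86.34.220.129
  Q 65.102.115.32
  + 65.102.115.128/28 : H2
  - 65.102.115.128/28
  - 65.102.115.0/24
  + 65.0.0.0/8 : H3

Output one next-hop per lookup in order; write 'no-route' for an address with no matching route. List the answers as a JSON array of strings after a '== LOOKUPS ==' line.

Apply in order:
  + 65.102.0.0/16 (H0) depth=16
  + 65.102.115.0/24 (H2) depth=24
  + 86.34.220.128/28 (H0) depth=28
  ? 86.34.220.129  path d0:-→d1:-→d2:-→d3:-→d4:-→d5:-→d6:-→d7:-→d8:-→d9:-→d10:-→d11:-→d12:-→d13:-→d14:-→d15:-→d16:-→d17:-→d18:-→d19:-→d20:-→d21:-→d22:-→d23:-→d24:-→d25:-→d26:-→d27:-→d28:H0  best=H0
  ? 65.102.115.32  path d0:-→d1:-→d2:-→d3:-→d4:-→d5:-→d6:-→d7:-→d8:-→d9:-→d10:-→d11:-→d12:-→d13:-→d14:-→d15:-→d16:H0→d17:-→d18:-→d19:-→d20:-→d21:-→d22:-→d23:-→d24:H2  best=H2
  + 65.102.115.128/28 (H2) depth=28
  - 65.102.115.128/28 clear@28
  - 65.102.115.0/24 clear@24
  + 65.0.0.0/8 (H3) depth=8

== LOOKUPS ==
["H0","H2"]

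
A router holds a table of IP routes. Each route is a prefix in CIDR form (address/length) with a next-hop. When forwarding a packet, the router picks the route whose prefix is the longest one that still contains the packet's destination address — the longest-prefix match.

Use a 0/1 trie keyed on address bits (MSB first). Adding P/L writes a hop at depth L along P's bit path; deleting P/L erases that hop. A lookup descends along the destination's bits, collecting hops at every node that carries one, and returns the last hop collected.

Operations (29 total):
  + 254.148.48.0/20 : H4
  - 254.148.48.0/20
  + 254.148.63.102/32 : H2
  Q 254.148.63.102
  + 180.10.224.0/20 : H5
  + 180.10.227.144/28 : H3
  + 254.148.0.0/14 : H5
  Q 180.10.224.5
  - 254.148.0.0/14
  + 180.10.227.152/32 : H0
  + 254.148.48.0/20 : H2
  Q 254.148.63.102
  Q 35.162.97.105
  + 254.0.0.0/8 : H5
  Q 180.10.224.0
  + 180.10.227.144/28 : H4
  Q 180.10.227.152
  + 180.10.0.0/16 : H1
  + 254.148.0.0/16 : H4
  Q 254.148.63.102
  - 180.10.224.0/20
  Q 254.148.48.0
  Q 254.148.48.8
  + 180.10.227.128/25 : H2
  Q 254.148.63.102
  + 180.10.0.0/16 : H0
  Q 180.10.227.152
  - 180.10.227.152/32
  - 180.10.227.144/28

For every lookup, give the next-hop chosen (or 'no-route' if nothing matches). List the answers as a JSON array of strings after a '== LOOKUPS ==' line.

Process each operation:
  + 254.148.48.0/20 (H4) depth=20
  del 254.148.48.0/20 (clear depth 20)
  + 254.148.63.102/32 (H2) depth=32
  lookup 254.148.63.102: bits 11111110100101000011111101100110 walk d0:-→d1:-→d2:-→d3:-→d4:-→d5:-→d6:-→d7:-→d8:-→d9:-→d10:-→d11:-→d12:-→d13:-→d14:-→d15:-→d16:-→d17:-→d18:-→d19:-→d20:-→d21:-→d22:-→d23:-→d24:-→d25:-→d26:-→d27:-→d28:-→d29:-→d30:-→d31:-→d32:H2 -> H2
  + 180.10.224.0/20 (H5) depth=20
  + 180.10.227.144/28 (H3) depth=28
  + 254.148.0.0/14 (H5) depth=14
  lookup 180.10.224.5: bits 1011010000001010111000 walk d0:-→d1:-→d2:-→d3:-→d4:-→d5:-→d6:-→d7:-→d8:-→d9:-→d10:-→d11:-→d12:-→d13:-→d14:-→d15:-→d16:-→d17:-→d18:-→d19:-→d20:H5→d21:-→d22:- -> H5
  del 254.148.0.0/14 (clear depth 14)
  + 180.10.227.152/32 (H0) depth=32
  + 254.148.48.0/20 (H2) depth=20
  lookup 254.148.63.102: bits 11111110100101000011111101100110 walk d0:-→d1:-→d2:-→d3:-→d4:-→d5:-→d6:-→d7:-→d8:-→d9:-→d10:-→d11:-→d12:-→d13:-→d14:-→d15:-→d16:-→d17:-→d18:-→d19:-→d20:H2→d21:-→d22:-→d23:-→d24:-→d25:-→d26:-→d27:-→d28:-→d29:-→d30:-→d31:-→d32:H2 -> H2
  lookup 35.162.97.105: bits ε walk d0:- -> no-route
  + 254.0.0.0/8 (H5) depth=8
  lookup 180.10.224.0: bits 1011010000001010111000 walk d0:-→d1:-→d2:-→d3:-→d4:-→d5:-→d6:-→d7:-→d8:-→d9:-→d10:-→d11:-→d12:-→d13:-→d14:-→d15:-→d16:-→d17:-→d18:-→d19:-→d20:H5→d21:-→d22:- -> H5
  + 180.10.227.144/28 (H4) depth=28
  lookup 180.10.227.152: bits 10110100000010101110001110011000 walk d0:-→d1:-→d2:-→d3:-→d4:-→d5:-→d6:-→d7:-→d8:-→d9:-→d10:-→d11:-→d12:-→d13:-→d14:-→d15:-→d16:-→d17:-→d18:-→d19:-→d20:H5→d21:-→d22:-→d23:-→d24:-→d25:-→d26:-→d27:-→d28:H4→d29:-→d30:-→d31:-→d32:H0 -> H0
  + 180.10.0.0/16 (H1) depth=16
  + 254.148.0.0/16 (H4) depth=16
  lookup 254.148.63.102: bits 11111110100101000011111101100110 walk d0:-→d1:-→d2:-→d3:-→d4:-→d5:-→d6:-→d7:-→d8:H5→d9:-→d10:-→d11:-→d12:-→d13:-→d14:-→d15:-→d16:H4→d17:-→d18:-→d19:-→d20:H2→d21:-→d22:-→d23:-→d24:-→d25:-→d26:-→d27:-→d28:-→d29:-→d30:-→d31:-→d32:H2 -> H2
  del 180.10.224.0/20 (clear depth 20)
  lookup 254.148.48.0: bits 11111110100101000011 walk d0:-→d1:-→d2:-→d3:-→d4:-→d5:-→d6:-→d7:-→d8:H5→d9:-→d10:-→d11:-→d12:-→d13:-→d14:-→d15:-→d16:H4→d17:-→d18:-→d19:-→d20:H2 -> H2
  lookup 254.148.48.8: bits 11111110100101000011 walk d0:-→d1:-→d2:-→d3:-→d4:-→d5:-→d6:-→d7:-→d8:H5→d9:-→d10:-→d11:-→d12:-→d13:-→d14:-→d15:-→d16:H4→d17:-→d18:-→d19:-→d20:H2 -> H2
  + 180.10.227.128/25 (H2) depth=25
  lookup 254.148.63.102: bits 11111110100101000011111101100110 walk d0:-→d1:-→d2:-→d3:-→d4:-→d5:-→d6:-→d7:-→d8:H5→d9:-→d10:-→d11:-→d12:-→d13:-→d14:-→d15:-→d16:H4→d17:-→d18:-→d19:-→d20:H2→d21:-→d22:-→d23:-→d24:-→d25:-→d26:-→d27:-→d28:-→d29:-→d30:-→d31:-→d32:H2 -> H2
  + 180.10.0.0/16 (H0) depth=16
  lookup 180.10.227.152: bits 10110100000010101110001110011000 walk d0:-→d1:-→d2:-→d3:-→d4:-→d5:-→d6:-→d7:-→d8:-→d9:-→d10:-→d11:-→d12:-→d13:-→d14:-→d15:-→d16:H0→d17:-→d18:-→d19:-→d20:-→d21:-→d22:-→d23:-→d24:-→d25:H2→d26:-→d27:-→d28:H4→d29:-→d30:-→d31:-→d32:H0 -> H0
  del 180.10.227.152/32 (clear depth 32)
  del 180.10.227.144/28 (clear depth 28)

== LOOKUPS ==
["H2","H5","H2","no-route","H5","H0","H2","H2","H2","H2","H0"]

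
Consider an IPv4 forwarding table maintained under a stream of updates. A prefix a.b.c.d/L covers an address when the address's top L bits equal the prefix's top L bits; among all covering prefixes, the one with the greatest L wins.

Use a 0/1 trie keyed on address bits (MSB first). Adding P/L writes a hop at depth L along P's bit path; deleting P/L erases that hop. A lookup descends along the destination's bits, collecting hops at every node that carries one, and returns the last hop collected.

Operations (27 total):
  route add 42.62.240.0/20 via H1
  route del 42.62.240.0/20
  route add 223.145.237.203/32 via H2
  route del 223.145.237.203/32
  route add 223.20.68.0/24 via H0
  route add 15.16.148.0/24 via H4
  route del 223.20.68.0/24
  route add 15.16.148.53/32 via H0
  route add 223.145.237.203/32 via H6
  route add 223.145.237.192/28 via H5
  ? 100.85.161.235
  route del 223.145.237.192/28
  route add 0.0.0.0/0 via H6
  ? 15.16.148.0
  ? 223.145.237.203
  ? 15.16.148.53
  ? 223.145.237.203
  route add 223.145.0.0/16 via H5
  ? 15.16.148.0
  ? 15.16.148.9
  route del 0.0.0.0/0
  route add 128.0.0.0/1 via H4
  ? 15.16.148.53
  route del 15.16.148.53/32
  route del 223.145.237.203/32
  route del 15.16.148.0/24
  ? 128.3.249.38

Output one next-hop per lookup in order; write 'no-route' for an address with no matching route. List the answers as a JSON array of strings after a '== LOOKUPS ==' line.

Trace:
  add 42.62.240.0/20 -> H1 at depth 20
  del 42.62.240.0/20 (clear depth 20)
  add 223.145.237.203/32 -> H2 at depth 32
  del 223.145.237.203/32 (clear depth 32)
  add 223.20.68.0/24 -> H0 at depth 24
  add 15.16.148.0/24 -> H4 at depth 24
  del 223.20.68.0/24 (clear depth 24)
  add 15.16.148.53/32 -> H0 at depth 32
  add 223.145.237.203/32 -> H6 at depth 32
  add 223.145.237.192/28 -> H5 at depth 28
  lookup 100.85.161.235: bits 0 walk d0:-→d1:- -> no-route
  del 223.145.237.192/28 (clear depth 28)
  add 0.0.0.0/0 -> H6 at depth 0
  lookup 15.16.148.0: bits 00001111000100001001010000 walk d0:H6→d1:-→d2:-→d3:-→d4:-→d5:-→d6:-→d7:-→d8:-→d9:-→d10:-→d11:-→d12:-→d13:-→d14:-→d15:-→d16:-→d17:-→d18:-→d19:-→d20:-→d21:-→d22:-→d23:-→d24:H4→d25:-→d26:- -> H4
  lookup 223.145.237.203: bits 11011111100100011110110111001011 walk d0:H6→d1:-→d2:-→d3:-→d4:-→d5:-→d6:-→d7:-→d8:-→d9:-→d10:-→d11:-→d12:-→d13:-→d14:-→d15:-→d16:-→d17:-→d18:-→d19:-→d20:-→d21:-→d22:-→d23:-→d24:-→d25:-→d26:-→d27:-→d28:-→d29:-→d30:-→d31:-→d32:H6 -> H6
  lookup 15.16.148.53: bits 00001111000100001001010000110101 walk d0:H6→d1:-→d2:-→d3:-→d4:-→d5:-→d6:-→d7:-→d8:-→d9:-→d10:-→d11:-→d12:-→d13:-→d14:-→d15:-→d16:-→d17:-→d18:-→d19:-→d20:-→d21:-→d22:-→d23:-→d24:H4→d25:-→d26:-→d27:-→d28:-→d29:-→d30:-→d31:-→d32:H0 -> H0
  lookup 223.145.237.203: bits 11011111100100011110110111001011 walk d0:H6→d1:-→d2:-→d3:-→d4:-→d5:-→d6:-→d7:-→d8:-→d9:-→d10:-→d11:-→d12:-→d13:-→d14:-→d15:-→d16:-→d17:-→d18:-→d19:-→d20:-→d21:-→d22:-→d23:-→d24:-→d25:-→d26:-→d27:-→d28:-→d29:-→d30:-→d31:-→d32:H6 -> H6
  add 223.145.0.0/16 -> H5 at depth 16
  lookup 15.16.148.0: bits 00001111000100001001010000 walk d0:H6→d1:-→d2:-→d3:-→d4:-→d5:-→d6:-→d7:-→d8:-→d9:-→d10:-→d11:-→d12:-→d13:-→d14:-→d15:-→d16:-→d17:-→d18:-→d19:-→d20:-→d21:-→d22:-→d23:-→d24:H4→d25:-→d26:- -> H4
  lookup 15.16.148.9: bits 00001111000100001001010000 walk d0:H6→d1:-→d2:-→d3:-→d4:-→d5:-→d6:-→d7:-→d8:-→d9:-→d10:-→d11:-→d12:-→d13:-→d14:-→d15:-→d16:-→d17:-→d18:-→d19:-→d20:-→d21:-→d22:-→d23:-→d24:H4→d25:-→d26:- -> H4
  del 0.0.0.0/0 (clear depth 0)
  add 128.0.0.0/1 -> H4 at depth 1
  lookup 15.16.148.53: bits 00001111000100001001010000110101 walk d0:-→d1:-→d2:-→d3:-→d4:-→d5:-→d6:-→d7:-→d8:-→d9:-→d10:-→d11:-→d12:-→d13:-→d14:-→d15:-→d16:-→d17:-→d18:-→d19:-→d20:-→d21:-→d22:-→d23:-→d24:H4→d25:-→d26:-→d27:-→d28:-→d29:-→d30:-→d31:-→d32:H0 -> H0
  del 15.16.148.53/32 (clear depth 32)
  del 223.145.237.203/32 (clear depth 32)
  del 15.16.148.0/24 (clear depth 24)
  lookup 128.3.249.38: bits 1 walk d0:-→d1:H4 -> H4

== LOOKUPS ==
["no-route","H4","H6","H0","H6","H4","H4","H0","H4"]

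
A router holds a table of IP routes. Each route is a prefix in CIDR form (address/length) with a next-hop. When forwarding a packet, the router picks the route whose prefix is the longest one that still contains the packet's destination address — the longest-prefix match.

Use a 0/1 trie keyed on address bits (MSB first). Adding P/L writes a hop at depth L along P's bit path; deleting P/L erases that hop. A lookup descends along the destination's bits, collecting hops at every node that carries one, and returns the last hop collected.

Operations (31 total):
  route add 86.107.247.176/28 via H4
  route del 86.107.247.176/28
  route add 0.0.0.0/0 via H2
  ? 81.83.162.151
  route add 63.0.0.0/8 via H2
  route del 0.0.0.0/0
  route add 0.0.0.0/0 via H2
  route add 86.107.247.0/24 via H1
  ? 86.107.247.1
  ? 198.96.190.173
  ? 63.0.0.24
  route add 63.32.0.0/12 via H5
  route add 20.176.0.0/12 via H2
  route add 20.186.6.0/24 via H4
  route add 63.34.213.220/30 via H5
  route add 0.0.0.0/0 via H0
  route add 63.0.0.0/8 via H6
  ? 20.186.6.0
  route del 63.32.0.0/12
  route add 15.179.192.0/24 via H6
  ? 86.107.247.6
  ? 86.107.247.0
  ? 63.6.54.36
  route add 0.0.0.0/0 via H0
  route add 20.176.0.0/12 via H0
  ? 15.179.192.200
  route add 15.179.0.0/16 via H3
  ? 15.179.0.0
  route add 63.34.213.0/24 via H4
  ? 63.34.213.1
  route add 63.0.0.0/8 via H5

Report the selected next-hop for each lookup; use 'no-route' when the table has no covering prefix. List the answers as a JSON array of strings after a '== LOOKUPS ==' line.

Process each operation:
  add 86.107.247.176/28 -> H4 at depth 28
  del 86.107.247.176/28 (clear depth 28)
  add 0.0.0.0/0 -> H2 at depth 0
  ? 81.83.162.151  path d0:H2→d1:-→d2:-→d3:-→d4:-→d5:-  best=H2
  add 63.0.0.0/8 -> H2 at depth 8
  del 0.0.0.0/0 (clear depth 0)
  add 0.0.0.0/0 -> H2 at depth 0
  add 86.107.247.0/24 -> H1 at depth 24
  ? 86.107.247.1  path d0:H2→d1:-→d2:-→d3:-→d4:-→d5:-→d6:-→d7:-→d8:-→d9:-→d10:-→d11:-→d12:-→d13:-→d14:-→d15:-→d16:-→d17:-→d18:-→d19:-→d20:-→d21:-→d22:-→d23:-→d24:H1  best=H1
  ? 198.96.190.173  path d0:H2  best=H2
  ? 63.0.0.24  path d0:H2→d1:-→d2:-→d3:-→d4:-→d5:-→d6:-→d7:-→d8:H2  best=H2
  add 63.32.0.0/12 -> H5 at depth 12
  add 20.176.0.0/12 -> H2 at depth 12
  add 20.186.6.0/24 -> H4 at depth 24
  add 63.34.213.220/30 -> H5 at depth 30
  add 0.0.0.0/0 -> H0 at depth 0
  add 63.0.0.0/8 -> H6 at depth 8
  ? 20.186.6.0  path d0:H0→d1:-→d2:-→d3:-→d4:-→d5:-→d6:-→d7:-→d8:-→d9:-→d10:-→d11:-→d12:H2→d13:-→d14:-→d15:-→d16:-→d17:-→d18:-→d19:-→d20:-→d21:-→d22:-→d23:-→d24:H4  best=H4
  del 63.32.0.0/12 (clear depth 12)
  add 15.179.192.0/24 -> H6 at depth 24
  ? 86.107.247.6  path d0:H0→d1:-→d2:-→d3:-→d4:-→d5:-→d6:-→d7:-→d8:-→d9:-→d10:-→d11:-→d12:-→d13:-→d14:-→d15:-→d16:-→d17:-→d18:-→d19:-→d20:-→d21:-→d22:-→d23:-→d24:H1  best=H1
  ? 86.107.247.0  path d0:H0→d1:-→d2:-→d3:-→d4:-→d5:-→d6:-→d7:-→d8:-→d9:-→d10:-→d11:-→d12:-→d13:-→d14:-→d15:-→d16:-→d17:-→d18:-→d19:-→d20:-→d21:-→d22:-→d23:-→d24:H1  best=H1
  ? 63.6.54.36  path d0:H0→d1:-→d2:-→d3:-→d4:-→d5:-→d6:-→d7:-→d8:H6→d9:-→d10:-  best=H6
  add 0.0.0.0/0 -> H0 at depth 0
  add 20.176.0.0/12 -> H0 at depth 12
  ? 15.179.192.200  path d0:H0→d1:-→d2:-→d3:-→d4:-→d5:-→d6:-→d7:-→d8:-→d9:-→d10:-→d11:-→d12:-→d13:-→d14:-→d15:-→d16:-→d17:-→d18:-→d19:-→d20:-→d21:-→d22:-→d23:-→d24:H6  best=H6
  add 15.179.0.0/16 -> H3 at depth 16
  ? 15.179.0.0  path d0:H0→d1:-→d2:-→d3:-→d4:-→d5:-→d6:-→d7:-→d8:-→d9:-→d10:-→d11:-→d12:-→d13:-→d14:-→d15:-→d16:H3  best=H3
  add 63.34.213.0/24 -> H4 at depth 24
  ? 63.34.213.1  path d0:H0→d1:-→d2:-→d3:-→d4:-→d5:-→d6:-→d7:-→d8:H6→d9:-→d10:-→d11:-→d12:-→d13:-→d14:-→d15:-→d16:-→d17:-→d18:-→d19:-→d20:-→d21:-→d22:-→d23:-→d24:H4  best=H4
  add 63.0.0.0/8 -> H5 at depth 8

== LOOKUPS ==
["H2","H1","H2","H2","H4","H1","H1","H6","H6","H3","H4"]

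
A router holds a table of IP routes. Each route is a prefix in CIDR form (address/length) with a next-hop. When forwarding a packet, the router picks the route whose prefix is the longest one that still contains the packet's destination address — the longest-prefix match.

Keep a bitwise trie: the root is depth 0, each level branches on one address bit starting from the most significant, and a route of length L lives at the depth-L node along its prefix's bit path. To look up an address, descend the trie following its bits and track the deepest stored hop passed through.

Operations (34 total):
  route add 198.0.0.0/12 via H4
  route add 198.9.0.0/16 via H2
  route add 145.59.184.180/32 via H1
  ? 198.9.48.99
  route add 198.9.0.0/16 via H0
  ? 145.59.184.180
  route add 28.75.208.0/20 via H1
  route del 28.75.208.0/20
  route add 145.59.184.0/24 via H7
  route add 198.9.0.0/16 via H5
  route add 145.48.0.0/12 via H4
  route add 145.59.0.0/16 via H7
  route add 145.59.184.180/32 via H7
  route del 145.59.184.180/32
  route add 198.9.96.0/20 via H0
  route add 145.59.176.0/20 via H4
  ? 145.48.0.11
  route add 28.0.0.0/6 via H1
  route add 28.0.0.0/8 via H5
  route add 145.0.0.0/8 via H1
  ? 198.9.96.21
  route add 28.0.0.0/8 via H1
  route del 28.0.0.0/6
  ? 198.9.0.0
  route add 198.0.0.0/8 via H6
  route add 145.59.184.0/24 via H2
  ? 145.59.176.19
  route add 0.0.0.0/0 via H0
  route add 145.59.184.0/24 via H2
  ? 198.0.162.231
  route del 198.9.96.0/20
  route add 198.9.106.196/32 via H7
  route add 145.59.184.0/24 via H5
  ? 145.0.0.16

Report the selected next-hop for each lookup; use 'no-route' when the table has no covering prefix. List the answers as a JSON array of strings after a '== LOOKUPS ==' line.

Apply in order:
  + 198.0.0.0/12 (H4) depth=12
  + 198.9.0.0/16 (H2) depth=16
  + 145.59.184.180/32 (H1) depth=32
  ? 198.9.48.99  path d0:-→d1:-→d2:-→d3:-→d4:-→d5:-→d6:-→d7:-→d8:-→d9:-→d10:-→d11:-→d12:H4→d13:-→d14:-→d15:-→d16:H2  best=H2
  + 198.9.0.0/16 (H0) depth=16
  ? 145.59.184.180  path d0:-→d1:-→d2:-→d3:-→d4:-→d5:-→d6:-→d7:-→d8:-→d9:-→d10:-→d11:-→d12:-→d13:-→d14:-→d15:-→d16:-→d17:-→d18:-→d19:-→d20:-→d21:-→d22:-→d23:-→d24:-→d25:-→d26:-→d27:-→d28:-→d29:-→d30:-→d31:-→d32:H1  best=H1
  + 28.75.208.0/20 (H1) depth=20
  - 28.75.208.0/20 clear@20
  + 145.59.184.0/24 (H7) depth=24
  + 198.9.0.0/16 (H5) depth=16
  + 145.48.0.0/12 (H4) depth=12
  + 145.59.0.0/16 (H7) depth=16
  + 145.59.184.180/32 (H7) depth=32
  - 145.59.184.180/32 clear@32
  + 198.9.96.0/20 (H0) depth=20
  + 145.59.176.0/20 (H4) depth=20
  ? 145.48.0.11  path d0:-→d1:-→d2:-→d3:-→d4:-→d5:-→d6:-→d7:-→d8:-→d9:-→d10:-→d11:-→d12:H4  best=H4
  + 28.0.0.0/6 (H1) depth=6
  + 28.0.0.0/8 (H5) depth=8
  + 145.0.0.0/8 (H1) depth=8
  ? 198.9.96.21  path d0:-→d1:-→d2:-→d3:-→d4:-→d5:-→d6:-→d7:-→d8:-→d9:-→d10:-→d11:-→d12:H4→d13:-→d14:-→d15:-→d16:H5→d17:-→d18:-→d19:-→d20:H0  best=H0
  + 28.0.0.0/8 (H1) depth=8
  - 28.0.0.0/6 clear@6
  ? 198.9.0.0  path d0:-→d1:-→d2:-→d3:-→d4:-→d5:-→d6:-→d7:-→d8:-→d9:-→d10:-→d11:-→d12:H4→d13:-→d14:-→d15:-→d16:H5→d17:-  best=H5
  + 198.0.0.0/8 (H6) depth=8
  + 145.59.184.0/24 (H2) depth=24
  ? 145.59.176.19  path d0:-→d1:-→d2:-→d3:-→d4:-→d5:-→d6:-→d7:-→d8:H1→d9:-→d10:-→d11:-→d12:H4→d13:-→d14:-→d15:-→d16:H7→d17:-→d18:-→d19:-→d20:H4  best=H4
  + 0.0.0.0/0 (H0) depth=0
  + 145.59.184.0/24 (H2) depth=24
  ? 198.0.162.231  path d0:H0→d1:-→d2:-→d3:-→d4:-→d5:-→d6:-→d7:-→d8:H6→d9:-→d10:-→d11:-→d12:H4  best=H4
  - 198.9.96.0/20 clear@20
  + 198.9.106.196/32 (H7) depth=32
  + 145.59.184.0/24 (H5) depth=24
  ? 145.0.0.16  path d0:H0→d1:-→d2:-→d3:-→d4:-→d5:-→d6:-→d7:-→d8:H1→d9:-→d10:-  best=H1

== LOOKUPS ==
["H2","H1","H4","H0","H5","H4","H4","H1"]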